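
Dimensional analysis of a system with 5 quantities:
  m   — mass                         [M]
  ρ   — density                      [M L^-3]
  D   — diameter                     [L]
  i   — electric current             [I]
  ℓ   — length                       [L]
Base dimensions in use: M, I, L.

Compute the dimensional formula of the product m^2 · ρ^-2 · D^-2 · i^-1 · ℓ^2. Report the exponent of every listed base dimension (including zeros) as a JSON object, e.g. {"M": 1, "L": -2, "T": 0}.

Dimensional matrix (M×I×L by m×ρ×D×i×ℓ):
  M: [ 1  1  0  0  0]
  I: [ 0  0  0  1  0]
  L: [ 0 -3  1  0  1]
  [M]: (2)·1+(-2)·1+(-2)·0+(-1)·0+(2)·0 = 0
  [I]: (2)·0+(-2)·0+(-2)·0+(-1)·1+(2)·0 = -1
  [L]: (2)·0+(-2)·-3+(-2)·1+(-1)·0+(2)·1 = 6
⇒ I^-1 L^6

{"M": 0, "I": -1, "L": 6}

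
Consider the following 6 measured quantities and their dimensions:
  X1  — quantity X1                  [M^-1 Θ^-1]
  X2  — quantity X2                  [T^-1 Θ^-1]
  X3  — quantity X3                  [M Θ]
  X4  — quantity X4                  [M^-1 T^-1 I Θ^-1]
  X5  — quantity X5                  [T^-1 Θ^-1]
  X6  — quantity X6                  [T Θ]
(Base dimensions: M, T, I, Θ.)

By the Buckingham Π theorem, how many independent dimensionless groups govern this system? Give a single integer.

Write exponents as rows M,T,I,Θ / cols X1,X2,X3,X4,X5,X6:
  M: [-1  0  1 -1  0  0]
  T: [ 0 -1  0 -1 -1  1]
  I: [ 0  0  0  1  0  0]
  Θ: [-1 -1  1 -1 -1  1]
Echelon form has 3 nonzero rows (pivots: X1,X2,X4)
Π count = n − r = 6 − 3 = 3

3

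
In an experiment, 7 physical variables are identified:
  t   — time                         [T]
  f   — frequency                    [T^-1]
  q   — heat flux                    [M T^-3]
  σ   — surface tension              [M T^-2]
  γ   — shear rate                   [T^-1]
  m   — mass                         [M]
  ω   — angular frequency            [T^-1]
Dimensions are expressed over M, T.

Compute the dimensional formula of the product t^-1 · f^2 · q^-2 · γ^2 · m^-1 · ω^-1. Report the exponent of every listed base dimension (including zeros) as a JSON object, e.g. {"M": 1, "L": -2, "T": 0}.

Exponent matrix [M,T] × [t,f,q,σ,γ,m,ω]:
  M: [ 0  0  1  1  0  1  0]
  T: [ 1 -1 -3 -2 -1  0 -1]
  [M]: (-1)·0+(2)·0+(-2)·1+(2)·0+(-1)·1+(-1)·0 = -3
  [T]: (-1)·1+(2)·-1+(-2)·-3+(2)·-1+(-1)·0+(-1)·-1 = 2
⇒ M^-3 T^2

{"M": -3, "T": 2}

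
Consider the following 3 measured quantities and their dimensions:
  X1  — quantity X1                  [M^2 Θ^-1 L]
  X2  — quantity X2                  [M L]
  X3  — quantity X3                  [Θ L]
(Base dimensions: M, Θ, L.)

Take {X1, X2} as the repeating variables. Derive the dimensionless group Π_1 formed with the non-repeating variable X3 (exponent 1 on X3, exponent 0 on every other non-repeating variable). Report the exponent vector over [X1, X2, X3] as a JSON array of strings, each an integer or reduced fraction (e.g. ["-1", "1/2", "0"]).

Write exponents as rows M,Θ,L / cols X1,X2,X3:
  M: [ 2  1  0]
  Θ: [-1  0  1]
  L: [ 1  1  1]
Echelon form has 2 nonzero rows (pivots: X1,X2)
Pivot set = {X1,X2}, free = {X3}
RREF:
  r0: [   1    0   -1]
  r1: [   0    1    2]
  r2: [   0    0    0]
Fix exponent of X3 at 1; solve each RREF row for its pivot's exponent:
  r0: exp(X1) + (-1)·1 = 0 ⇒ exp(X1) = 1
  r1: exp(X2) + (2)·1 = 0 ⇒ exp(X2) = -2
Π_1 = X1 · X2^-2 · X3

["1", "-2", "1"]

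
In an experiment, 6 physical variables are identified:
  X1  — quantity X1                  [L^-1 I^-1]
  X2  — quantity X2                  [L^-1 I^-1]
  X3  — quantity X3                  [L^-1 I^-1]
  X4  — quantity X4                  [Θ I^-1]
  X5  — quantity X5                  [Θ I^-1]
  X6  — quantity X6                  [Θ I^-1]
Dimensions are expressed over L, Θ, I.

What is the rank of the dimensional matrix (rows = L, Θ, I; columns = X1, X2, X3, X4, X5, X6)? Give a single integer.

2

Write exponents as rows L,Θ,I / cols X1,X2,X3,X4,X5,X6:
  L: [-1 -1 -1  0  0  0]
  Θ: [ 0  0  0  1  1  1]
  I: [-1 -1 -1 -1 -1 -1]
Echelon form has 2 nonzero rows (pivots: X1,X4)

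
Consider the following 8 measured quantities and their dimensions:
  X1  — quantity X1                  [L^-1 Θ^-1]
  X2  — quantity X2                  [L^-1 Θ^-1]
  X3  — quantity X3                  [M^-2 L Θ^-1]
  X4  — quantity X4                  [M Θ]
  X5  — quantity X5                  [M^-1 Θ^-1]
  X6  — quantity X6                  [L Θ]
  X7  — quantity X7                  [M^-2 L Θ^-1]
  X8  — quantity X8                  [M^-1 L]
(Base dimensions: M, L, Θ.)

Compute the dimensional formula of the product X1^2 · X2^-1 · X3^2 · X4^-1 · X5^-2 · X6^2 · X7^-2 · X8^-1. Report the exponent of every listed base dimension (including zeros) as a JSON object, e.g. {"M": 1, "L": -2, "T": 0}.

Exponent matrix [M,L,Θ] × [X1,X2,X3,X4,X5,X6,X7,X8]:
  M: [ 0  0 -2  1 -1  0 -2 -1]
  L: [-1 -1  1  0  0  1  1  1]
  Θ: [-1 -1 -1  1 -1  1 -1  0]
  [M]: (2)·0+(-1)·0+(2)·-2+(-1)·1+(-2)·-1+(2)·0+(-2)·-2+(-1)·-1 = 2
  [L]: (2)·-1+(-1)·-1+(2)·1+(-1)·0+(-2)·0+(2)·1+(-2)·1+(-1)·1 = 0
  [Θ]: (2)·-1+(-1)·-1+(2)·-1+(-1)·1+(-2)·-1+(2)·1+(-2)·-1+(-1)·0 = 2
⇒ M^2 Θ^2

{"M": 2, "L": 0, "Θ": 2}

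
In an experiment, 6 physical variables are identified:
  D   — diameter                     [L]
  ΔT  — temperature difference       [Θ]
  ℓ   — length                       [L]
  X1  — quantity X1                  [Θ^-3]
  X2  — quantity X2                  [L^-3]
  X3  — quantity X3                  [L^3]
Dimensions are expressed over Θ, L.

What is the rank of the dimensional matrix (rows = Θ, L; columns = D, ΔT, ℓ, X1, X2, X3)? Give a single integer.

2

Write exponents as rows Θ,L / cols D,ΔT,ℓ,X1,X2,X3:
  Θ: [ 0  1  0 -3  0  0]
  L: [ 1  0  1  0 -3  3]
Echelon form has 2 nonzero rows (pivots: D,ΔT)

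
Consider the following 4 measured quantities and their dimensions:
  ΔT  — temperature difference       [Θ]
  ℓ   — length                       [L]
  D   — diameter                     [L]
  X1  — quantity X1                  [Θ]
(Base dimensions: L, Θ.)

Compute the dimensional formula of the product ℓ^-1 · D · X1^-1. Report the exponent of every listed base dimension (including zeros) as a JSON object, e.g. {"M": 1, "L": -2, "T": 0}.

Exponent matrix [L,Θ] × [ΔT,ℓ,D,X1]:
  L: [ 0  1  1  0]
  Θ: [ 1  0  0  1]
  [L]: (-1)·1+(1)·1+(-1)·0 = 0
  [Θ]: (-1)·0+(1)·0+(-1)·1 = -1
⇒ Θ^-1

{"L": 0, "Θ": -1}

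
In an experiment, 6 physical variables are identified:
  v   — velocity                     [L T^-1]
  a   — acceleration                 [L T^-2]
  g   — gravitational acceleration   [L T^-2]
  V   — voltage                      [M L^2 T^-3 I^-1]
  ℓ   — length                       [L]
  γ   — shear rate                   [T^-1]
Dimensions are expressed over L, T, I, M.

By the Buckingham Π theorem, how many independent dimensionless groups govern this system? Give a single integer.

3

Write exponents as rows L,T,I,M / cols v,a,g,V,ℓ,γ:
  L: [ 1  1  1  2  1  0]
  T: [-1 -2 -2 -3  0 -1]
  I: [ 0  0  0 -1  0  0]
  M: [ 0  0  0  1  0  0]
Row reduction gives pivot columns v,a,V; rank = 3
n=6, r=3 ⇒ 3 dimensionless groups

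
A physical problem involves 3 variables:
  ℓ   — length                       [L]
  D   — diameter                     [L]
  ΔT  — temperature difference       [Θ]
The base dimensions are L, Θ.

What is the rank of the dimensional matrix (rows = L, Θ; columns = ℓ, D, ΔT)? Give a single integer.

Exponent matrix [L,Θ] × [ℓ,D,ΔT]:
  L: [ 1  1  0]
  Θ: [ 0  0  1]
Row reduction gives pivot columns ℓ,ΔT; rank = 2

2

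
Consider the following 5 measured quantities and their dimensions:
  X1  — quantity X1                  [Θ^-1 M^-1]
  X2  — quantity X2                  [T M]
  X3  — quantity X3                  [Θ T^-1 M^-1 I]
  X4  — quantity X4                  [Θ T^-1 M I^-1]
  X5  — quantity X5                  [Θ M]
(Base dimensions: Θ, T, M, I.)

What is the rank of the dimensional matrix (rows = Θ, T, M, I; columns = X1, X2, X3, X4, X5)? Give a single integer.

Dimensional matrix (Θ×T×M×I by X1×X2×X3×X4×X5):
  Θ: [-1  0  1  1  1]
  T: [ 0  1 -1 -1  0]
  M: [-1  1 -1  1  1]
  I: [ 0  0  1 -1  0]
Echelon form has 3 nonzero rows (pivots: X1,X2,X3)

3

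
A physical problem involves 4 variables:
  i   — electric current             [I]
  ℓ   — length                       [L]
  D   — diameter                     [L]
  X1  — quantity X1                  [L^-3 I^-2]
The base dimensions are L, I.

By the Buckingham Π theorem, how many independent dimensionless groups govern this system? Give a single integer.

Write exponents as rows L,I / cols i,ℓ,D,X1:
  L: [ 0  1  1 -3]
  I: [ 1  0  0 -2]
RREF → pivots at {i,ℓ} ⇒ r = 2
Π count = n − r = 4 − 2 = 2

2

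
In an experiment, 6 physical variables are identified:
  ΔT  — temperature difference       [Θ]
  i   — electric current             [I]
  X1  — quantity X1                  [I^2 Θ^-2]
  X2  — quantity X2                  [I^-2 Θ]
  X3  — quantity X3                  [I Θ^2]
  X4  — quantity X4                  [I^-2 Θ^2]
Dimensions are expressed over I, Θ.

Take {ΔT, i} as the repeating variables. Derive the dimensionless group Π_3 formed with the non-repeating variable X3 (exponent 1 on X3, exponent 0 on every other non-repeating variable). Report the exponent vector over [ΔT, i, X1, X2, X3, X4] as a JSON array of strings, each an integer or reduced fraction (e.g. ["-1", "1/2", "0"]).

Write exponents as rows I,Θ / cols ΔT,i,X1,X2,X3,X4:
  I: [ 0  1  2 -2  1 -2]
  Θ: [ 1  0 -2  1  2  2]
RREF → pivots at {ΔT,i} ⇒ r = 2
Pivot set = {ΔT,i}, free = {X1,X2,X3,X4}
RREF:
  r0: [   1    0   -2    1    2    2]
  r1: [   0    1    2   -2    1   -2]
Fix exponent of X3 at 1, X1 at 0, X2 at 0, X4 at 0; solve each RREF row for its pivot's exponent:
  r0: exp(ΔT) + (2)·1 = 0 ⇒ exp(ΔT) = -2
  r1: exp(i) + (1)·1 = 0 ⇒ exp(i) = -1
Π_3 = ΔT^-2 · i^-1 · X3

["-2", "-1", "0", "0", "1", "0"]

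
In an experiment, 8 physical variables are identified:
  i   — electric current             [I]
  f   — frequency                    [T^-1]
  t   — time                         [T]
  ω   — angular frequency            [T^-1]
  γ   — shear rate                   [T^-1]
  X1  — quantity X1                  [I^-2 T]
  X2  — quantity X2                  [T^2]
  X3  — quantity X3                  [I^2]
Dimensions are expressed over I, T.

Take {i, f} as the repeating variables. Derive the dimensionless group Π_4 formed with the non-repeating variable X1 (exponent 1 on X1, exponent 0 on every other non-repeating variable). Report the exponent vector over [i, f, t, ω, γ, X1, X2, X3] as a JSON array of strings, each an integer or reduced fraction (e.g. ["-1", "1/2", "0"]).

Write exponents as rows I,T / cols i,f,t,ω,γ,X1,X2,X3:
  I: [ 1  0  0  0  0 -2  0  2]
  T: [ 0 -1  1 -1 -1  1  2  0]
Echelon form has 2 nonzero rows (pivots: i,f)
Repeat: i,f; free: t,ω,γ,X1,X2,X3
RREF:
  r0: [   1    0    0    0    0   -2    0    2]
  r1: [   0    1   -1    1    1   -1   -2    0]
Fix exponent of X1 at 1, t at 0, ω at 0, γ at 0, X2 at 0, X3 at 0; solve each RREF row for its pivot's exponent:
  r0: exp(i) + (-2)·1 = 0 ⇒ exp(i) = 2
  r1: exp(f) + (-1)·1 = 0 ⇒ exp(f) = 1
Π_4 = i^2 · f · X1

["2", "1", "0", "0", "0", "1", "0", "0"]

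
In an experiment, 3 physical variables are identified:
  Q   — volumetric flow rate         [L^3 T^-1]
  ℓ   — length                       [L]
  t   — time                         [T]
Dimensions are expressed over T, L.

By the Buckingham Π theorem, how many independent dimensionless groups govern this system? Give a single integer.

Write exponents as rows T,L / cols Q,ℓ,t:
  T: [-1  0  1]
  L: [ 3  1  0]
Row reduction gives pivot columns Q,ℓ; rank = 2
3 vars − rank 2 = 1 Π group

1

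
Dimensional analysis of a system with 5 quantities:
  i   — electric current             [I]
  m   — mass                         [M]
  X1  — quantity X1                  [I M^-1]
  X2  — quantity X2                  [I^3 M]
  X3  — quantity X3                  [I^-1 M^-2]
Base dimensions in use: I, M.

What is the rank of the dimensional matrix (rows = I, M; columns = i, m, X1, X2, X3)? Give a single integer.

2

Write exponents as rows I,M / cols i,m,X1,X2,X3:
  I: [ 1  0  1  3 -1]
  M: [ 0  1 -1  1 -2]
RREF → pivots at {i,m} ⇒ r = 2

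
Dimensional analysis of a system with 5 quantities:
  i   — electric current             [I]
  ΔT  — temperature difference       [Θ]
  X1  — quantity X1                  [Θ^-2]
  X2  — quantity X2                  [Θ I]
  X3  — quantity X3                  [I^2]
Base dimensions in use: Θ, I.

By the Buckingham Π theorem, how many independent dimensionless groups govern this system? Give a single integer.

3

Exponent matrix [Θ,I] × [i,ΔT,X1,X2,X3]:
  Θ: [ 0  1 -2  1  0]
  I: [ 1  0  0  1  2]
RREF → pivots at {i,ΔT} ⇒ r = 2
5 vars − rank 2 = 3 Π groups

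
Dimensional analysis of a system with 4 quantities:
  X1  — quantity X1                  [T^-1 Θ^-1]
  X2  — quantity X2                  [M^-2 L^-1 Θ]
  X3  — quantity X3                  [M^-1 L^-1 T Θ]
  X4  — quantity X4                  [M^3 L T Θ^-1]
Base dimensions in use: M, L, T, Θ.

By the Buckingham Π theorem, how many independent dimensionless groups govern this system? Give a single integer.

1

Dimensional matrix (M×L×T×Θ by X1×X2×X3×X4):
  M: [ 0 -2 -1  3]
  L: [ 0 -1 -1  1]
  T: [-1  0  1  1]
  Θ: [-1  1  1 -1]
Row reduction gives pivot columns X1,X2,X3; rank = 3
4 vars − rank 3 = 1 Π group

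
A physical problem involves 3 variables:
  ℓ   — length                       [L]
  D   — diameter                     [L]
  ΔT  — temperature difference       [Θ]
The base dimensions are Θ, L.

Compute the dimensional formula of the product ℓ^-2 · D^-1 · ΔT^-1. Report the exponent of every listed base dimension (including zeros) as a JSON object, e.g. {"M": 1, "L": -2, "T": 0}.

Exponent matrix [Θ,L] × [ℓ,D,ΔT]:
  Θ: [ 0  0  1]
  L: [ 1  1  0]
  [Θ]: (-2)·0+(-1)·0+(-1)·1 = -1
  [L]: (-2)·1+(-1)·1+(-1)·0 = -3
⇒ Θ^-1 L^-3

{"Θ": -1, "L": -3}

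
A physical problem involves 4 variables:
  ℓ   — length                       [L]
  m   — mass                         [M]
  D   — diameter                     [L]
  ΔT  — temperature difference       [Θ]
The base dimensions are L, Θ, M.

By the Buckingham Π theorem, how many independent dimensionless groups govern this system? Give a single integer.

Dimensional matrix (L×Θ×M by ℓ×m×D×ΔT):
  L: [ 1  0  1  0]
  Θ: [ 0  0  0  1]
  M: [ 0  1  0  0]
Echelon form has 3 nonzero rows (pivots: ℓ,m,ΔT)
4 vars − rank 3 = 1 Π group

1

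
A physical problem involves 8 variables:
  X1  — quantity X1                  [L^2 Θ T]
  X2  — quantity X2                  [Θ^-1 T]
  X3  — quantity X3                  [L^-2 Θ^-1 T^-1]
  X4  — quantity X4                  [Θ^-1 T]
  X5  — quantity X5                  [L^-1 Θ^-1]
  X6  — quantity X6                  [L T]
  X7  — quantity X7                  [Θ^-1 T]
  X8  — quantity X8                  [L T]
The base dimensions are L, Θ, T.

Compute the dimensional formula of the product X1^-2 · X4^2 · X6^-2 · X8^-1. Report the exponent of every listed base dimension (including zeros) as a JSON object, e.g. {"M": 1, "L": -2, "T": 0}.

{"L": -7, "Θ": -4, "T": -3}

Exponent matrix [L,Θ,T] × [X1,X2,X3,X4,X5,X6,X7,X8]:
  L: [ 2  0 -2  0 -1  1  0  1]
  Θ: [ 1 -1 -1 -1 -1  0 -1  0]
  T: [ 1  1 -1  1  0  1  1  1]
  [L]: (-2)·2+(2)·0+(-2)·1+(-1)·1 = -7
  [Θ]: (-2)·1+(2)·-1+(-2)·0+(-1)·0 = -4
  [T]: (-2)·1+(2)·1+(-2)·1+(-1)·1 = -3
⇒ L^-7 Θ^-4 T^-3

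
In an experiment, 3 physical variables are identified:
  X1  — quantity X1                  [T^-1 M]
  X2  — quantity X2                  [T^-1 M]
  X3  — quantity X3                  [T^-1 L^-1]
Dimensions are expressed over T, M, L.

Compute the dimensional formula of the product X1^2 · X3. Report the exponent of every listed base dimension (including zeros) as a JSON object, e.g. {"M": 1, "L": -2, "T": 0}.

Exponent matrix [T,M,L] × [X1,X2,X3]:
  T: [-1 -1 -1]
  M: [ 1  1  0]
  L: [ 0  0 -1]
  [T]: (2)·-1+(1)·-1 = -3
  [M]: (2)·1+(1)·0 = 2
  [L]: (2)·0+(1)·-1 = -1
⇒ T^-3 M^2 L^-1

{"T": -3, "M": 2, "L": -1}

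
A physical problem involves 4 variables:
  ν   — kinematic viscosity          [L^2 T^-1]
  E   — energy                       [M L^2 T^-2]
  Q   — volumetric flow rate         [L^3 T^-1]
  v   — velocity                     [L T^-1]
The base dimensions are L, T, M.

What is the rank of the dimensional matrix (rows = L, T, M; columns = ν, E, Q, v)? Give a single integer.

Write exponents as rows L,T,M / cols ν,E,Q,v:
  L: [ 2  2  3  1]
  T: [-1 -2 -1 -1]
  M: [ 0  1  0  0]
Row reduction gives pivot columns ν,E,Q; rank = 3

3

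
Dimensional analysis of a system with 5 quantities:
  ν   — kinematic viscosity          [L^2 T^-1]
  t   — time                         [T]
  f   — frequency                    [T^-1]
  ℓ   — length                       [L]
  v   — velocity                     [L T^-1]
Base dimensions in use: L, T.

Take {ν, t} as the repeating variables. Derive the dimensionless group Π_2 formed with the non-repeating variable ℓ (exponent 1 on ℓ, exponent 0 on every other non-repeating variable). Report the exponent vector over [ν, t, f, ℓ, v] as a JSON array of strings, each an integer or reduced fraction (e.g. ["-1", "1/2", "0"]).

["-1/2", "-1/2", "0", "1", "0"]

Dimensional matrix (L×T by ν×t×f×ℓ×v):
  L: [ 2  0  0  1  1]
  T: [-1  1 -1  0 -1]
Echelon form has 2 nonzero rows (pivots: ν,t)
Pivot set = {ν,t}, free = {f,ℓ,v}
RREF:
  r0: [   1    0    0  1/2  1/2]
  r1: [   0    1   -1  1/2 -1/2]
Fix exponent of ℓ at 1, f at 0, v at 0; solve each RREF row for its pivot's exponent:
  r0: exp(ν) + (1/2)·1 = 0 ⇒ exp(ν) = -1/2
  r1: exp(t) + (1/2)·1 = 0 ⇒ exp(t) = -1/2
Π_2 = ν^(-1/2) · t^(-1/2) · ℓ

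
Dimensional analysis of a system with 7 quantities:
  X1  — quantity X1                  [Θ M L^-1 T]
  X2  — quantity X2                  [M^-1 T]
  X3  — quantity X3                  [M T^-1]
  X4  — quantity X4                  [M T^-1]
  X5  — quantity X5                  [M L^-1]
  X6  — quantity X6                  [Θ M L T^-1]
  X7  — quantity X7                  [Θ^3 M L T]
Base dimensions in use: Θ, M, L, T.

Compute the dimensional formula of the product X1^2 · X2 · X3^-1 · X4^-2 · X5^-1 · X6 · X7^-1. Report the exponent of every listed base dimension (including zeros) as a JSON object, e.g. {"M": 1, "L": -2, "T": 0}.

{"Θ": 0, "M": -3, "L": -1, "T": 4}

Exponent matrix [Θ,M,L,T] × [X1,X2,X3,X4,X5,X6,X7]:
  Θ: [ 1  0  0  0  0  1  3]
  M: [ 1 -1  1  1  1  1  1]
  L: [-1  0  0  0 -1  1  1]
  T: [ 1  1 -1 -1  0 -1  1]
  [Θ]: (2)·1+(1)·0+(-1)·0+(-2)·0+(-1)·0+(1)·1+(-1)·3 = 0
  [M]: (2)·1+(1)·-1+(-1)·1+(-2)·1+(-1)·1+(1)·1+(-1)·1 = -3
  [L]: (2)·-1+(1)·0+(-1)·0+(-2)·0+(-1)·-1+(1)·1+(-1)·1 = -1
  [T]: (2)·1+(1)·1+(-1)·-1+(-2)·-1+(-1)·0+(1)·-1+(-1)·1 = 4
⇒ M^-3 L^-1 T^4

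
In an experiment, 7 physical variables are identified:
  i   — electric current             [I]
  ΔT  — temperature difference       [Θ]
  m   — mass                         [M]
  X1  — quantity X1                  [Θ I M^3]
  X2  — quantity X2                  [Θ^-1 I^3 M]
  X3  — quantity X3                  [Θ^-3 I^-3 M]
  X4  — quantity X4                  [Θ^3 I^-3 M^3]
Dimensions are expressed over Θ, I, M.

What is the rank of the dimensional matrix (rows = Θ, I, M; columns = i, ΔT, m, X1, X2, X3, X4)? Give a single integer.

Dimensional matrix (Θ×I×M by i×ΔT×m×X1×X2×X3×X4):
  Θ: [ 0  1  0  1 -1 -3  3]
  I: [ 1  0  0  1  3 -3 -3]
  M: [ 0  0  1  3  1  1  3]
Row reduction gives pivot columns i,ΔT,m; rank = 3

3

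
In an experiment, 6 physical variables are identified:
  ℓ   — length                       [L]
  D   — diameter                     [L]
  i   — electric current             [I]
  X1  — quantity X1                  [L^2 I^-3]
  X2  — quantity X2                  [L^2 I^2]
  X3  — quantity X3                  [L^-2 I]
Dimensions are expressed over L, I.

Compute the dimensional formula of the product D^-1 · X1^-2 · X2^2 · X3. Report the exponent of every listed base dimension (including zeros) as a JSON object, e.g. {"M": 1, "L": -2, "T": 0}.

Exponent matrix [L,I] × [ℓ,D,i,X1,X2,X3]:
  L: [ 1  1  0  2  2 -2]
  I: [ 0  0  1 -3  2  1]
  [L]: (-1)·1+(-2)·2+(2)·2+(1)·-2 = -3
  [I]: (-1)·0+(-2)·-3+(2)·2+(1)·1 = 11
⇒ L^-3 I^11

{"L": -3, "I": 11}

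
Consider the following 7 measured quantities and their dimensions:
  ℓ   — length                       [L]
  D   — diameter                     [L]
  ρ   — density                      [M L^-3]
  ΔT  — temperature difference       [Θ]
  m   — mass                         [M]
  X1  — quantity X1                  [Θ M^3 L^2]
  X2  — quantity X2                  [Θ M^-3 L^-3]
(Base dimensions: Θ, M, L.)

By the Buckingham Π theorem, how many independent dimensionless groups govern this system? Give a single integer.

4

Exponent matrix [Θ,M,L] × [ℓ,D,ρ,ΔT,m,X1,X2]:
  Θ: [ 0  0  0  1  0  1  1]
  M: [ 0  0  1  0  1  3 -3]
  L: [ 1  1 -3  0  0  2 -3]
RREF → pivots at {ℓ,ρ,ΔT} ⇒ r = 3
Π count = n − r = 7 − 3 = 4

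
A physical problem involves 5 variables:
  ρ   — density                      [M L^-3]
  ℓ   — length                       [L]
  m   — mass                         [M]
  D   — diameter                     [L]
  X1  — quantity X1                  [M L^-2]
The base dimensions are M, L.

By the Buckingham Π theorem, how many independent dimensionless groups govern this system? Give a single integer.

Exponent matrix [M,L] × [ρ,ℓ,m,D,X1]:
  M: [ 1  0  1  0  1]
  L: [-3  1  0  1 -2]
Echelon form has 2 nonzero rows (pivots: ρ,ℓ)
n=5, r=2 ⇒ 3 dimensionless groups

3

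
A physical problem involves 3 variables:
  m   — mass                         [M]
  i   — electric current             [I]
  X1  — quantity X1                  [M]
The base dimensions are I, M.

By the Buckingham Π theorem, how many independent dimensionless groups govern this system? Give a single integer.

1

Write exponents as rows I,M / cols m,i,X1:
  I: [ 0  1  0]
  M: [ 1  0  1]
RREF → pivots at {m,i} ⇒ r = 2
3 vars − rank 2 = 1 Π group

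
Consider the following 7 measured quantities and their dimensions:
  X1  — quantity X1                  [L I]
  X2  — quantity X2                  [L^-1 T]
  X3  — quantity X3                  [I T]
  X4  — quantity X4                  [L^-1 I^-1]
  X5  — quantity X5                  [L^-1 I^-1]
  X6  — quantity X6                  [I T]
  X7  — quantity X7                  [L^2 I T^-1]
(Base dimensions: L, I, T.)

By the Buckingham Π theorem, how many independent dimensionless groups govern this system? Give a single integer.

5

Exponent matrix [L,I,T] × [X1,X2,X3,X4,X5,X6,X7]:
  L: [ 1 -1  0 -1 -1  0  2]
  I: [ 1  0  1 -1 -1  1  1]
  T: [ 0  1  1  0  0  1 -1]
RREF → pivots at {X1,X2} ⇒ r = 2
n=7, r=2 ⇒ 5 dimensionless groups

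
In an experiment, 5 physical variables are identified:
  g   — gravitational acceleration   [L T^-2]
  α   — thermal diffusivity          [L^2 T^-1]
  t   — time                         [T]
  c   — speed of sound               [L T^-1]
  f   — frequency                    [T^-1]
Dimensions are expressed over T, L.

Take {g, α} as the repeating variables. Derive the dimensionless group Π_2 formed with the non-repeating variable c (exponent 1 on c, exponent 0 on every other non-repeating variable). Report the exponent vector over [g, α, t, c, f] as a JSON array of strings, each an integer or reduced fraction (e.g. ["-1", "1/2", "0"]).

Write exponents as rows T,L / cols g,α,t,c,f:
  T: [-2 -1  1 -1 -1]
  L: [ 1  2  0  1  0]
RREF → pivots at {g,α} ⇒ r = 2
Pivot set = {g,α}, free = {t,c,f}
RREF:
  r0: [   1    0 -2/3  1/3  2/3]
  r1: [   0    1  1/3  1/3 -1/3]
Fix exponent of c at 1, t at 0, f at 0; solve each RREF row for its pivot's exponent:
  r0: exp(g) + (1/3)·1 = 0 ⇒ exp(g) = -1/3
  r1: exp(α) + (1/3)·1 = 0 ⇒ exp(α) = -1/3
Π_2 = g^(-1/3) · α^(-1/3) · c

["-1/3", "-1/3", "0", "1", "0"]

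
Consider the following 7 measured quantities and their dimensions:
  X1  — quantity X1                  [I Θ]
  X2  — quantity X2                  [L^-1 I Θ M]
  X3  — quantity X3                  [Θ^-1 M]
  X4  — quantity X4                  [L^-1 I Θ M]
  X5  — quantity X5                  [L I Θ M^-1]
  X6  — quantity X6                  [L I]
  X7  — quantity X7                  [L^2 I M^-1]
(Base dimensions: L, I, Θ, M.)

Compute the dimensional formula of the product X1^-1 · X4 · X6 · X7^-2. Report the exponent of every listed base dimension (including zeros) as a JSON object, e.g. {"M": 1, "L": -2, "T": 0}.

{"L": -4, "I": -1, "Θ": 0, "M": 3}

Exponent matrix [L,I,Θ,M] × [X1,X2,X3,X4,X5,X6,X7]:
  L: [ 0 -1  0 -1  1  1  2]
  I: [ 1  1  0  1  1  1  1]
  Θ: [ 1  1 -1  1  1  0  0]
  M: [ 0  1  1  1 -1  0 -1]
  [L]: (-1)·0+(1)·-1+(1)·1+(-2)·2 = -4
  [I]: (-1)·1+(1)·1+(1)·1+(-2)·1 = -1
  [Θ]: (-1)·1+(1)·1+(1)·0+(-2)·0 = 0
  [M]: (-1)·0+(1)·1+(1)·0+(-2)·-1 = 3
⇒ L^-4 I^-1 M^3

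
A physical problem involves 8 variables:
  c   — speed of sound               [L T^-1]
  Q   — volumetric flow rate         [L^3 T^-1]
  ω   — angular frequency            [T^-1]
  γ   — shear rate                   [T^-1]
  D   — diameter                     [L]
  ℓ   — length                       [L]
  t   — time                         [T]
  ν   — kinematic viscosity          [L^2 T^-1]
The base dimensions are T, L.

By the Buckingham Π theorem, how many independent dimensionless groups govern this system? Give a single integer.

6

Exponent matrix [T,L] × [c,Q,ω,γ,D,ℓ,t,ν]:
  T: [-1 -1 -1 -1  0  0  1 -1]
  L: [ 1  3  0  0  1  1  0  2]
Row reduction gives pivot columns c,Q; rank = 2
8 vars − rank 2 = 6 Π groups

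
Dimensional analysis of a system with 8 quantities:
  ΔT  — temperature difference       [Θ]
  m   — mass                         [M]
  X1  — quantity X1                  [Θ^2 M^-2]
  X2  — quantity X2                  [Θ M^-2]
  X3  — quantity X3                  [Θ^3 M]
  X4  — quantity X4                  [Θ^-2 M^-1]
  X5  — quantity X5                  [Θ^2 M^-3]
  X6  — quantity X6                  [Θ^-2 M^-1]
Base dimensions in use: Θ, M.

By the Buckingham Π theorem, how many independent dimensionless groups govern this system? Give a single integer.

Dimensional matrix (Θ×M by ΔT×m×X1×X2×X3×X4×X5×X6):
  Θ: [ 1  0  2  1  3 -2  2 -2]
  M: [ 0  1 -2 -2  1 -1 -3 -1]
Row reduction gives pivot columns ΔT,m; rank = 2
8 vars − rank 2 = 6 Π groups

6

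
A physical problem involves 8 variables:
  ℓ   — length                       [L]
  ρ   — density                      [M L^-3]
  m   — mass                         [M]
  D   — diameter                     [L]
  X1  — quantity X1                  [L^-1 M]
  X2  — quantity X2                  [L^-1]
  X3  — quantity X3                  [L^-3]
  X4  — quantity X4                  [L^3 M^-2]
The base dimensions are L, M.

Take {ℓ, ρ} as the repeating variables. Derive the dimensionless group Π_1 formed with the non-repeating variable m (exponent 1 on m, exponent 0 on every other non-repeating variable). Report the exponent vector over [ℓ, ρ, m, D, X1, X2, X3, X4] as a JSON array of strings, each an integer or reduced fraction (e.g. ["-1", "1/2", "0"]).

Dimensional matrix (L×M by ℓ×ρ×m×D×X1×X2×X3×X4):
  L: [ 1 -3  0  1 -1 -1 -3  3]
  M: [ 0  1  1  0  1  0  0 -2]
Echelon form has 2 nonzero rows (pivots: ℓ,ρ)
Pivot set = {ℓ,ρ}, free = {m,D,X1,X2,X3,X4}
RREF:
  r0: [   1    0    3    1    2   -1   -3   -3]
  r1: [   0    1    1    0    1    0    0   -2]
Fix exponent of m at 1, D at 0, X1 at 0, X2 at 0, X3 at 0, X4 at 0; solve each RREF row for its pivot's exponent:
  r0: exp(ℓ) + (3)·1 = 0 ⇒ exp(ℓ) = -3
  r1: exp(ρ) + (1)·1 = 0 ⇒ exp(ρ) = -1
Π_1 = ℓ^-3 · ρ^-1 · m

["-3", "-1", "1", "0", "0", "0", "0", "0"]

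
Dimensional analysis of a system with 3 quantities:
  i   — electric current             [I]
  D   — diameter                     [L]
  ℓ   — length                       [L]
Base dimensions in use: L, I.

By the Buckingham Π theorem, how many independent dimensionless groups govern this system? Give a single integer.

Write exponents as rows L,I / cols i,D,ℓ:
  L: [ 0  1  1]
  I: [ 1  0  0]
RREF → pivots at {i,D} ⇒ r = 2
3 vars − rank 2 = 1 Π group

1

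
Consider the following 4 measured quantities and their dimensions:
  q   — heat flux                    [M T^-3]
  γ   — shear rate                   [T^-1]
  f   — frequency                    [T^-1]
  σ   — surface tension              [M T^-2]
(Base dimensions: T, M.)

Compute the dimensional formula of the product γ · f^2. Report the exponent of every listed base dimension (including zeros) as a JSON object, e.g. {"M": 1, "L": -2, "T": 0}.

Write exponents as rows T,M / cols q,γ,f,σ:
  T: [-3 -1 -1 -2]
  M: [ 1  0  0  1]
  [T]: (1)·-1+(2)·-1 = -3
  [M]: (1)·0+(2)·0 = 0
⇒ T^-3

{"T": -3, "M": 0}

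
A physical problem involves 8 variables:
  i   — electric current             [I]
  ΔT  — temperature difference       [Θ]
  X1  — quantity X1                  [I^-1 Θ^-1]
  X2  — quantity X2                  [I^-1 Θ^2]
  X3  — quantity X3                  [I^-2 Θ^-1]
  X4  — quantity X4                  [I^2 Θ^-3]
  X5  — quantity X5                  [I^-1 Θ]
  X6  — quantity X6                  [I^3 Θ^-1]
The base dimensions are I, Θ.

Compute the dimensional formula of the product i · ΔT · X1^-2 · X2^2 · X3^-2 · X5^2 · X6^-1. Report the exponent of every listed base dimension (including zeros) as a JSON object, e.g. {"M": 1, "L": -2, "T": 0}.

Exponent matrix [I,Θ] × [i,ΔT,X1,X2,X3,X4,X5,X6]:
  I: [ 1  0 -1 -1 -2  2 -1  3]
  Θ: [ 0  1 -1  2 -1 -3  1 -1]
  [I]: (1)·1+(1)·0+(-2)·-1+(2)·-1+(-2)·-2+(2)·-1+(-1)·3 = 0
  [Θ]: (1)·0+(1)·1+(-2)·-1+(2)·2+(-2)·-1+(2)·1+(-1)·-1 = 12
⇒ Θ^12

{"I": 0, "Θ": 12}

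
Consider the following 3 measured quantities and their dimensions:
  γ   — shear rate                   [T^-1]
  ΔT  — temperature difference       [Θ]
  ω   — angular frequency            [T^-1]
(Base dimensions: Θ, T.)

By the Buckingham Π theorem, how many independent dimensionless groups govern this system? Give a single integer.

Exponent matrix [Θ,T] × [γ,ΔT,ω]:
  Θ: [ 0  1  0]
  T: [-1  0 -1]
Row reduction gives pivot columns γ,ΔT; rank = 2
3 vars − rank 2 = 1 Π group

1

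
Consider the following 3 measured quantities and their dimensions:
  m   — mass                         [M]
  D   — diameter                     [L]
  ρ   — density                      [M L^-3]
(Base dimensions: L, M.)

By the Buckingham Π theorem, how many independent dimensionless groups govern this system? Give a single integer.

Dimensional matrix (L×M by m×D×ρ):
  L: [ 0  1 -3]
  M: [ 1  0  1]
Echelon form has 2 nonzero rows (pivots: m,D)
3 vars − rank 2 = 1 Π group

1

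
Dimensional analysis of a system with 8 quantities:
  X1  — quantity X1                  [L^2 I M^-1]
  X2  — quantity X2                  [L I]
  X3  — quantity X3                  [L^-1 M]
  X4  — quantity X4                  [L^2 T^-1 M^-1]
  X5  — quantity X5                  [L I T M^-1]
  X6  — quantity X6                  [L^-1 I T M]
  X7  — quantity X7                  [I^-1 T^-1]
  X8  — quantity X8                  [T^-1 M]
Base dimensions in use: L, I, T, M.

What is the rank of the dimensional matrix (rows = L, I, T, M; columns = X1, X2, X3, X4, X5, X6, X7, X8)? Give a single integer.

3

Dimensional matrix (L×I×T×M by X1×X2×X3×X4×X5×X6×X7×X8):
  L: [ 2  1 -1  2  1 -1  0  0]
  I: [ 1  1  0  0  1  1 -1  0]
  T: [ 0  0  0 -1  1  1 -1 -1]
  M: [-1  0  1 -1 -1  1  0  1]
RREF → pivots at {X1,X2,X4} ⇒ r = 3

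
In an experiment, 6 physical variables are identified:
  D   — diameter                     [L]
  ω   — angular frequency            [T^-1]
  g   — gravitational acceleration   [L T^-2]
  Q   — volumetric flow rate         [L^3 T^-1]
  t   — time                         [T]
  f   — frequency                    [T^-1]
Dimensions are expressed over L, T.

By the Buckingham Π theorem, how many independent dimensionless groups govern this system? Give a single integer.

4

Write exponents as rows L,T / cols D,ω,g,Q,t,f:
  L: [ 1  0  1  3  0  0]
  T: [ 0 -1 -2 -1  1 -1]
RREF → pivots at {D,ω} ⇒ r = 2
n=6, r=2 ⇒ 4 dimensionless groups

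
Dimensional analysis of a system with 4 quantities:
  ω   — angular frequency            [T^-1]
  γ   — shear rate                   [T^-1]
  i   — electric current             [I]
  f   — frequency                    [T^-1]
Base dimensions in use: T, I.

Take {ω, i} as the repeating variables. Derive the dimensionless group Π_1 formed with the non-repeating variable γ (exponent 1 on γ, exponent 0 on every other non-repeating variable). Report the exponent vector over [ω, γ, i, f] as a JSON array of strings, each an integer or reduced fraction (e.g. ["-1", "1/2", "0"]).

Dimensional matrix (T×I by ω×γ×i×f):
  T: [-1 -1  0 -1]
  I: [ 0  0  1  0]
RREF → pivots at {ω,i} ⇒ r = 2
Pivot set = {ω,i}, free = {γ,f}
RREF:
  r0: [   1    1    0    1]
  r1: [   0    0    1    0]
Fix exponent of γ at 1, f at 0; solve each RREF row for its pivot's exponent:
  r0: exp(ω) + (1)·1 = 0 ⇒ exp(ω) = -1
  r1: exp(i) + (0)·1 = 0 ⇒ exp(i) = 0
Π_1 = ω^-1 · γ

["-1", "1", "0", "0"]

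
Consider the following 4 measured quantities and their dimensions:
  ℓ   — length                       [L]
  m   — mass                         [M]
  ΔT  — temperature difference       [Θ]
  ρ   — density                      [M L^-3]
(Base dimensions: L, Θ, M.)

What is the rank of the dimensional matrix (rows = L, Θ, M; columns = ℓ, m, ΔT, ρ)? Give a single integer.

3

Write exponents as rows L,Θ,M / cols ℓ,m,ΔT,ρ:
  L: [ 1  0  0 -3]
  Θ: [ 0  0  1  0]
  M: [ 0  1  0  1]
Row reduction gives pivot columns ℓ,m,ΔT; rank = 3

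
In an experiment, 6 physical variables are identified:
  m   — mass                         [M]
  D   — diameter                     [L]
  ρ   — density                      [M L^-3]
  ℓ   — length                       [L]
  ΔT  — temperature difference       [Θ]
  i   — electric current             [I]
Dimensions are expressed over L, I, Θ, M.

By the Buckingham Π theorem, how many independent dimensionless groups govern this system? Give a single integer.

2

Exponent matrix [L,I,Θ,M] × [m,D,ρ,ℓ,ΔT,i]:
  L: [ 0  1 -3  1  0  0]
  I: [ 0  0  0  0  0  1]
  Θ: [ 0  0  0  0  1  0]
  M: [ 1  0  1  0  0  0]
Row reduction gives pivot columns m,D,ΔT,i; rank = 4
n=6, r=4 ⇒ 2 dimensionless groups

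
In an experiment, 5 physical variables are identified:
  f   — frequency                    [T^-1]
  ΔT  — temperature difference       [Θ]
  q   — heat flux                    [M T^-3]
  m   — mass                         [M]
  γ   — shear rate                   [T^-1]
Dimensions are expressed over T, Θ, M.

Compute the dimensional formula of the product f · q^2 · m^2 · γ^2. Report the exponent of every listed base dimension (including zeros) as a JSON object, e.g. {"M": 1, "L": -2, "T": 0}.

Dimensional matrix (T×Θ×M by f×ΔT×q×m×γ):
  T: [-1  0 -3  0 -1]
  Θ: [ 0  1  0  0  0]
  M: [ 0  0  1  1  0]
  [T]: (1)·-1+(2)·-3+(2)·0+(2)·-1 = -9
  [Θ]: (1)·0+(2)·0+(2)·0+(2)·0 = 0
  [M]: (1)·0+(2)·1+(2)·1+(2)·0 = 4
⇒ T^-9 M^4

{"T": -9, "Θ": 0, "M": 4}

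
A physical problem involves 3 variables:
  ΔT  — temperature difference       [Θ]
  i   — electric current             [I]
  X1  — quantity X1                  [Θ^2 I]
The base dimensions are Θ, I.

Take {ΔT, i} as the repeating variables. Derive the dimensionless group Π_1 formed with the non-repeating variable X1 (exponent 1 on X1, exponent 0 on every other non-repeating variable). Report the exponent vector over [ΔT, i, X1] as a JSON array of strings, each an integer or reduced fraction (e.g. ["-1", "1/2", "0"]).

Exponent matrix [Θ,I] × [ΔT,i,X1]:
  Θ: [ 1  0  2]
  I: [ 0  1  1]
Row reduction gives pivot columns ΔT,i; rank = 2
Pivot set = {ΔT,i}, free = {X1}
RREF:
  r0: [   1    0    2]
  r1: [   0    1    1]
Fix exponent of X1 at 1; solve each RREF row for its pivot's exponent:
  r0: exp(ΔT) + (2)·1 = 0 ⇒ exp(ΔT) = -2
  r1: exp(i) + (1)·1 = 0 ⇒ exp(i) = -1
Π_1 = ΔT^-2 · i^-1 · X1

["-2", "-1", "1"]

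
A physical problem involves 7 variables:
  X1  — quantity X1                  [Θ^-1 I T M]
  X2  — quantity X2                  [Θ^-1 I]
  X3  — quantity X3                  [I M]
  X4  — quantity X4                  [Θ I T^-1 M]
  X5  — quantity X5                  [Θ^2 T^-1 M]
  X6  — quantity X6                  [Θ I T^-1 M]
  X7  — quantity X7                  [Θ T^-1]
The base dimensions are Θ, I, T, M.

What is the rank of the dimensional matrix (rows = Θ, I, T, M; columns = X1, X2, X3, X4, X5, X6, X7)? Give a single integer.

3

Exponent matrix [Θ,I,T,M] × [X1,X2,X3,X4,X5,X6,X7]:
  Θ: [-1 -1  0  1  2  1  1]
  I: [ 1  1  1  1  0  1  0]
  T: [ 1  0  0 -1 -1 -1 -1]
  M: [ 1  0  1  1  1  1  0]
Row reduction gives pivot columns X1,X2,X3; rank = 3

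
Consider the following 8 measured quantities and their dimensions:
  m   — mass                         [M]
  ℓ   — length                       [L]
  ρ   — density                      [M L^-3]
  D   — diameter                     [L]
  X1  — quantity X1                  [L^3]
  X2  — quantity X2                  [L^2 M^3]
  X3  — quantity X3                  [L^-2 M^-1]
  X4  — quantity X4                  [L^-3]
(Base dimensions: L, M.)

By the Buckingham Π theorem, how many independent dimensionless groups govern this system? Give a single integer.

6

Exponent matrix [L,M] × [m,ℓ,ρ,D,X1,X2,X3,X4]:
  L: [ 0  1 -3  1  3  2 -2 -3]
  M: [ 1  0  1  0  0  3 -1  0]
Row reduction gives pivot columns m,ℓ; rank = 2
Π count = n − r = 8 − 2 = 6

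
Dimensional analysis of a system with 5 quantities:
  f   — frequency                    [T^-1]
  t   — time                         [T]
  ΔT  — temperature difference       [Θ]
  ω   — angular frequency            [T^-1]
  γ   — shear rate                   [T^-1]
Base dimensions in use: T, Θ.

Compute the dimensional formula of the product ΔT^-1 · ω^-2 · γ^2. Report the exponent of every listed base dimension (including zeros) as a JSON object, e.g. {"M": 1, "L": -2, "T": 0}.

{"T": 0, "Θ": -1}

Exponent matrix [T,Θ] × [f,t,ΔT,ω,γ]:
  T: [-1  1  0 -1 -1]
  Θ: [ 0  0  1  0  0]
  [T]: (-1)·0+(-2)·-1+(2)·-1 = 0
  [Θ]: (-1)·1+(-2)·0+(2)·0 = -1
⇒ Θ^-1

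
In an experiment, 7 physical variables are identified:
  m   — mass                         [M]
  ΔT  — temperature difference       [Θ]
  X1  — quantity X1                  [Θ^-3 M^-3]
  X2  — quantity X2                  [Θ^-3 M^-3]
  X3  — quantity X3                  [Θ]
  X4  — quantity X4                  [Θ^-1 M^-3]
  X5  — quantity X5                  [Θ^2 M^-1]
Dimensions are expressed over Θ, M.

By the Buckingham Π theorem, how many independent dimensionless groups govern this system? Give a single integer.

5

Exponent matrix [Θ,M] × [m,ΔT,X1,X2,X3,X4,X5]:
  Θ: [ 0  1 -3 -3  1 -1  2]
  M: [ 1  0 -3 -3  0 -3 -1]
Echelon form has 2 nonzero rows (pivots: m,ΔT)
Π count = n − r = 7 − 2 = 5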